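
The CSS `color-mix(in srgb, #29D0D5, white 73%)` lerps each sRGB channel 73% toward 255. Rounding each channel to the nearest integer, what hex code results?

#C5F2F4

#29D0D5 is rgb(41, 208, 213).
A 73% tint moves each channel 73% toward 255:
  R: 41 + 156.22 = 197.22 → 197
  G: 208 + 0.73×(255−208) = 208 + 34.31 = 242.31 → 242
  B: 213 + 0.73×(255−213) = 213 + 30.66 = 243.66 → 244
rgb(197, 242, 244) = #C5F2F4.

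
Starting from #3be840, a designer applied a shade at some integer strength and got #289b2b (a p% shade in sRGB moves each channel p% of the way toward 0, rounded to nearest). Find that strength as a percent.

33%

#3be840 is rgb(59, 232, 64); #289b2b is rgb(40, 155, 43).
On the G channel (widest range): 155 ≈ 232 + (p/100)(0 − 232), so p ≈ 100×(155 − 232)/(0 − 232) = -7700/-232 = 33.19.
p = 33 reproduces all three channels after rounding.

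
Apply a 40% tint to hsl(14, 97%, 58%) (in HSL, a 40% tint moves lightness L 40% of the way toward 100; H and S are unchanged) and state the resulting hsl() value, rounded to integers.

L moves 40% from 58 toward 100: 58 + 16.8 = 74.8 → 75.
H and S are unchanged.

hsl(14, 97%, 75%)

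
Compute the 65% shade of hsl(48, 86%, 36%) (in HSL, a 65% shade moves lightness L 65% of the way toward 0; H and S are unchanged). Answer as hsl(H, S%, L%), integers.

hsl(48, 86%, 13%)

L moves 65% from 36 toward 0: 36 − 23.4 = 12.6 → 13.
H and S are unchanged.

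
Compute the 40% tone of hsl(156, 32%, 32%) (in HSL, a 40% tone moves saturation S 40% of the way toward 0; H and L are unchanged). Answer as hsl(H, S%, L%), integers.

hsl(156, 19%, 32%)

S moves 40% from 32 toward 0: 32 − 12.8 = 19.2 → 19.
H and L are unchanged.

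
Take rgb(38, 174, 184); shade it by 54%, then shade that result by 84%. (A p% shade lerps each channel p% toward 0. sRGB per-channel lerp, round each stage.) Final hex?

Lerp each channel 54% toward 0:
  R: 38 − 20.52 = 17.48 → 17
  G: 174 + 0.54×(0−174) = 174 − 93.96 = 80.04 → 80
  B: 184 − 99.36 = 84.64 → 85
After the shade: rgb(17, 80, 85) = #115055.
An 84% shade moves each channel 84% toward 0:
  R: 17 + 0.84×(0−17) = 17 − 14.28 = 2.72 → 3
  G: 80 − 67.2 = 12.8 → 13
  B: 85 − 71.4 = 13.6 → 14
rgb(3, 13, 14) = #030D0E.

#030D0E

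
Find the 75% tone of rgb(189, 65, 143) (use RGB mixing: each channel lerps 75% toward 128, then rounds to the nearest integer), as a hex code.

Per channel, c → c + 0.75(128 − c):
  R: 189 − 45.75 = 143.25 → 143
  G: 65 + 47.25 = 112.25 → 112
  B: 143 − 11.25 = 131.75 → 132
rgb(143, 112, 132) = #8F7084.

#8F7084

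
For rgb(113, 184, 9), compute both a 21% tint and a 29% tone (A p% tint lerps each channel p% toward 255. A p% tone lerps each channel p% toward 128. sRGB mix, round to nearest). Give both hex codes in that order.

21% tint:
  R: 113 + 29.82 = 142.82 → 143
  G: 184 + 0.21×(255−184) = 184 + 14.91 = 198.91 → 199
  B: 9 + 0.21×(255−9) = 9 + 51.66 = 60.66 → 61
  → #8fc73d
29% tone:
  R: 113 + 0.29×(128−113) = 113 + 4.35 = 117.35 → 117
  G: 184 + 0.29×(128−184) = 184 − 16.24 = 167.76 → 168
  B: 9 + 0.29×(128−9) = 9 + 34.51 = 43.51 → 44
  → #75a82c

#8fc73d, #75a82c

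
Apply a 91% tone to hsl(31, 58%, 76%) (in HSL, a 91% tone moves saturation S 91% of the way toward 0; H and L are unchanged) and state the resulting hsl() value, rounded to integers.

hsl(31, 5%, 76%)

S moves 91% from 58 toward 0: 58 − 52.78 = 5.22 → 5.
H and L are unchanged.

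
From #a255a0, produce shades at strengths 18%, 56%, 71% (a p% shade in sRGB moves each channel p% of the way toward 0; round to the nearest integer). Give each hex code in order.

#a255a0 is rgb(162, 85, 160).
18%: (162 − 29.16 = 132.84→133, 85 − 15.3 = 69.7→70, 160 − 28.8 = 131.2→131) → #854683
56%: (162 − 90.72 = 71.28→71, 85 − 47.6 = 37.4→37, 160 − 89.6 = 70.4→70) → #472546
71%: (162 − 115.02 = 46.98→47, 85 − 60.35 = 24.65→25, 160 − 113.6 = 46.4→46) → #2f192e

#854683, #472546, #2f192e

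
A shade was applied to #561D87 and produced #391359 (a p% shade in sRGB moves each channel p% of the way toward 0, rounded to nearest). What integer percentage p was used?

#561D87 is rgb(86, 29, 135); #391359 is rgb(57, 19, 89).
On the B channel (widest range): 89 ≈ 135 + (p/100)(0 − 135), so p ≈ 100×(89 − 135)/(0 − 135) = -4600/-135 = 34.07.
p = 34 reproduces all three channels after rounding.

34%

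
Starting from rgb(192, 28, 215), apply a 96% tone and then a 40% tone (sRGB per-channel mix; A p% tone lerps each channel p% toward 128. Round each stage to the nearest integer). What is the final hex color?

#827e82

A 96% tone moves each channel 96% toward 128:
  R: 192 + 0.96×(128−192) = 192 − 61.44 = 130.56 → 131
  G: 28 + 0.96×(128−28) = 28 + 96 = 124 → 124
  B: 215 + 0.96×(128−215) = 215 − 83.52 = 131.48 → 131
After the tone: rgb(131, 124, 131) = #837c83.
A 40% tone moves each channel 40% toward 128:
  R: 131 + 0.4×(128−131) = 131 − 1.2 = 129.8 → 130
  G: 124 + 0.4×(128−124) = 124 + 1.6 = 125.6 → 126
  B: 131 − 1.2 = 129.8 → 130
rgb(130, 126, 130) = #827e82.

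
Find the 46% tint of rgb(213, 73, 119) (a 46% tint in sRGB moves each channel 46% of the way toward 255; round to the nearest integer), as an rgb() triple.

rgb(232, 157, 182)

A 46% tint moves each channel 46% toward 255:
  R: 213 + 0.46×(255−213) = 213 + 19.32 = 232.32 → 232
  G: 73 + 83.72 = 156.72 → 157
  B: 119 + 0.46×(255−119) = 119 + 62.56 = 181.56 → 182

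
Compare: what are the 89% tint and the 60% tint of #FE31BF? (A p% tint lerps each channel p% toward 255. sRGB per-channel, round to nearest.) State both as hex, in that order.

#FE31BF is rgb(254, 49, 191).
89% tint:
  R: 254 + 0.89×(255−254) = 254 + 0.89 = 254.89 → 255
  G: 49 + 0.89×(255−49) = 49 + 183.34 = 232.34 → 232
  B: 191 + 0.89×(255−191) = 191 + 56.96 = 247.96 → 248
  → #FFE8F8
60% tint:
  R: 254 + 0.6×(255−254) = 254 + 0.6 = 254.6 → 255
  G: 49 + 0.6×(255−49) = 49 + 123.6 = 172.6 → 173
  B: 191 + 38.4 = 229.4 → 229
  → #FFADE5

#FFE8F8, #FFADE5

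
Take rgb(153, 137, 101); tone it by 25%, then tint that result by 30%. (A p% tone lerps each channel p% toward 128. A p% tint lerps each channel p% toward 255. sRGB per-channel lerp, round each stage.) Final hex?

A 25% tone moves each channel 25% toward 128:
  R: 153 + 0.25×(128−153) = 153 − 6.25 = 146.75 → 147
  G: 137 + 0.25×(128−137) = 137 − 2.25 = 134.75 → 135
  B: 101 + 0.25×(128−101) = 101 + 6.75 = 107.75 → 108
After the tone: rgb(147, 135, 108) = #93876C.
Lerp each channel 30% toward 255:
  R: 147 + 0.3×(255−147) = 147 + 32.4 = 179.4 → 179
  G: 135 + 36 = 171 → 171
  B: 108 + 0.3×(255−108) = 108 + 44.1 = 152.1 → 152
rgb(179, 171, 152) = #B3AB98.

#B3AB98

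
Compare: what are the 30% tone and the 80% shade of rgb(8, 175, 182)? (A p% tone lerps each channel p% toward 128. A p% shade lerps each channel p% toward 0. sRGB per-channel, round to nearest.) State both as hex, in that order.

#2ca1a6, #022324

30% tone:
  R: 8 + 0.3×(128−8) = 8 + 36 = 44 → 44
  G: 175 + 0.3×(128−175) = 175 − 14.1 = 160.9 → 161
  B: 182 − 16.2 = 165.8 → 166
  → #2ca1a6
80% shade:
  R: 8 − 6.4 = 1.6 → 2
  G: 175 + 0.8×(0−175) = 175 − 140 = 35 → 35
  B: 182 − 145.6 = 36.4 → 36
  → #022324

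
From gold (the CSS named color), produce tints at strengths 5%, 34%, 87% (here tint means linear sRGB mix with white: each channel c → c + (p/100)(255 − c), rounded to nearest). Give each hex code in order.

CSS gold is rgb(255, 215, 0).
5%: (255→255, 215 + 2 = 217→217, 0 + 12.75 = 12.75→13) → #ffd90d
34%: (255→255, 215 + 13.6 = 228.6→229, 0 + 86.7 = 86.7→87) → #ffe557
87%: (255→255, 215 + 34.8 = 249.8→250, 0 + 221.85 = 221.85→222) → #fffade

#ffd90d, #ffe557, #fffade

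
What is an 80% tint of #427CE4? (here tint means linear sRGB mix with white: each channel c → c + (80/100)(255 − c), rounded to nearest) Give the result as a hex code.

#427CE4 is rgb(66, 124, 228).
An 80% tint moves each channel 80% toward 255:
  R: 66 + 151.2 = 217.2 → 217
  G: 124 + 104.8 = 228.8 → 229
  B: 228 + 21.6 = 249.6 → 250
rgb(217, 229, 250) = #D9E5FA.

#D9E5FA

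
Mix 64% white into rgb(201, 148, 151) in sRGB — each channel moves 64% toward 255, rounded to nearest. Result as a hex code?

#ecd8da

A 64% tint moves each channel 64% toward 255:
  R: 201 + 34.56 = 235.56 → 236
  G: 148 + 0.64×(255−148) = 148 + 68.48 = 216.48 → 216
  B: 151 + 66.56 = 217.56 → 218
rgb(236, 216, 218) = #ecd8da.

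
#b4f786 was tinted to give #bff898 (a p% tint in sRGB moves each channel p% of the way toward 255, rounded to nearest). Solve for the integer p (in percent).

#b4f786 is rgb(180, 247, 134); #bff898 is rgb(191, 248, 152).
On the B channel (widest range): 152 ≈ 134 + (p/100)(255 − 134), so p ≈ 100×(152 − 134)/(255 − 134) = 1800/121 = 14.88.
p = 15 reproduces all three channels after rounding.

15%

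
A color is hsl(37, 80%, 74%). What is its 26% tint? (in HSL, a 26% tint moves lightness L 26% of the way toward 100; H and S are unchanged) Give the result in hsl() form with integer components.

hsl(37, 80%, 81%)

L moves 26% from 74 toward 100: 74 + 6.76 = 80.76 → 81.
H and S are unchanged.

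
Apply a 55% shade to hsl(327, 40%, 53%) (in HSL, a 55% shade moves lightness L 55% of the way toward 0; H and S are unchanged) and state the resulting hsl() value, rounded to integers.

L moves 55% from 53 toward 0: 53 − 29.15 = 23.85 → 24.
H and S are unchanged.

hsl(327, 40%, 24%)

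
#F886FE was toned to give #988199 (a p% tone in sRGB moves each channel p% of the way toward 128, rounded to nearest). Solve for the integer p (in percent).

#F886FE is rgb(248, 134, 254); #988199 is rgb(152, 129, 153).
On the B channel (widest range): 153 ≈ 254 + (p/100)(128 − 254), so p ≈ 100×(153 − 254)/(128 − 254) = -10100/-126 = 80.16.
p = 80 reproduces all three channels after rounding.

80%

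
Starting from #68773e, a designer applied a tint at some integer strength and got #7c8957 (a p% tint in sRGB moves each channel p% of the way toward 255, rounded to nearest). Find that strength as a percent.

#68773e is rgb(104, 119, 62); #7c8957 is rgb(124, 137, 87).
On the B channel (widest range): 87 ≈ 62 + (p/100)(255 − 62), so p ≈ 100×(87 − 62)/(255 − 62) = 2500/193 = 12.95.
p = 13 reproduces all three channels after rounding.

13%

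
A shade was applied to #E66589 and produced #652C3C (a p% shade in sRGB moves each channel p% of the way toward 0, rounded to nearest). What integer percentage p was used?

#E66589 is rgb(230, 101, 137); #652C3C is rgb(101, 44, 60).
On the R channel (widest range): 101 ≈ 230 + (p/100)(0 − 230), so p ≈ 100×(101 − 230)/(0 − 230) = -12900/-230 = 56.09.
p = 56 reproduces all three channels after rounding.

56%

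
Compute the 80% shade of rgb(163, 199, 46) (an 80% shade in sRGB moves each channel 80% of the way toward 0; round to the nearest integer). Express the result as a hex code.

Lerp each channel 80% toward 0:
  R: 163 + 0.8×(0−163) = 163 − 130.4 = 32.6 → 33
  G: 199 + 0.8×(0−199) = 199 − 159.2 = 39.8 → 40
  B: 46 + 0.8×(0−46) = 46 − 36.8 = 9.2 → 9
rgb(33, 40, 9) = #212809.

#212809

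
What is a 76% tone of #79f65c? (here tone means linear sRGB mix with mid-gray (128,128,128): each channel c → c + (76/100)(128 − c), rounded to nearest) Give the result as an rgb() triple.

#79f65c is rgb(121, 246, 92).
Per channel, c → c + 0.76(128 − c):
  R: 121 + 5.32 = 126.32 → 126
  G: 246 + 0.76×(128−246) = 246 − 89.68 = 156.32 → 156
  B: 92 + 27.36 = 119.36 → 119

rgb(126, 156, 119)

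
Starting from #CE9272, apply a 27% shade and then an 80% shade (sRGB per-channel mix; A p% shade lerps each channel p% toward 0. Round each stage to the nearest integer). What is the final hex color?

#1E1511

#CE9272 is rgb(206, 146, 114).
A 27% shade moves each channel 27% toward 0:
  R: 206 + 0.27×(0−206) = 206 − 55.62 = 150.38 → 150
  G: 146 + 0.27×(0−146) = 146 − 39.42 = 106.58 → 107
  B: 114 + 0.27×(0−114) = 114 − 30.78 = 83.22 → 83
After the shade: rgb(150, 107, 83) = #966B53.
An 80% shade moves each channel 80% toward 0:
  R: 150 + 0.8×(0−150) = 150 − 120 = 30 → 30
  G: 107 + 0.8×(0−107) = 107 − 85.6 = 21.4 → 21
  B: 83 − 66.4 = 16.6 → 17
rgb(30, 21, 17) = #1E1511.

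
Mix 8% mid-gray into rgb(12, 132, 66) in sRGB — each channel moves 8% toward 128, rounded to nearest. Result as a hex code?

An 8% tone moves each channel 8% toward 128:
  R: 12 + 0.08×(128−12) = 12 + 9.28 = 21.28 → 21
  G: 132 − 0.32 = 131.68 → 132
  B: 66 + 0.08×(128−66) = 66 + 4.96 = 70.96 → 71
rgb(21, 132, 71) = #158447.

#158447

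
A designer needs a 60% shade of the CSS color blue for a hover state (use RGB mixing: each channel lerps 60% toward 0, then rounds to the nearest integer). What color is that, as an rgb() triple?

CSS blue is rgb(0, 0, 255).
Lerp each channel 60% toward 0:
  R: 0 + 0.6×(0−0) = 0 + 0 = 0 → 0
  G: 0 + 0.6×(0−0) = 0 + 0 = 0 → 0
  B: 255 + 0.6×(0−255) = 255 − 153 = 102 → 102

rgb(0, 0, 102)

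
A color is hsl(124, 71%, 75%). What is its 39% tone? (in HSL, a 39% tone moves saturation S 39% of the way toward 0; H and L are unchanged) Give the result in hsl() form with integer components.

S moves 39% from 71 toward 0: 71 − 27.69 = 43.31 → 43.
H and L are unchanged.

hsl(124, 43%, 75%)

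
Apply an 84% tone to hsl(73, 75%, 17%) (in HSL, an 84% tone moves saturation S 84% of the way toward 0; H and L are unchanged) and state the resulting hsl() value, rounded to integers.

hsl(73, 12%, 17%)

S moves 84% from 75 toward 0: 75 − 63 = 12 → 12.
H and L are unchanged.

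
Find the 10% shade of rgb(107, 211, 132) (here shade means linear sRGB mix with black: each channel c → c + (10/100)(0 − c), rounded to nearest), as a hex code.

A 10% shade moves each channel 10% toward 0:
  R: 107 + 0.1×(0−107) = 107 − 10.7 = 96.3 → 96
  G: 211 + 0.1×(0−211) = 211 − 21.1 = 189.9 → 190
  B: 132 + 0.1×(0−132) = 132 − 13.2 = 118.8 → 119
rgb(96, 190, 119) = #60BE77.

#60BE77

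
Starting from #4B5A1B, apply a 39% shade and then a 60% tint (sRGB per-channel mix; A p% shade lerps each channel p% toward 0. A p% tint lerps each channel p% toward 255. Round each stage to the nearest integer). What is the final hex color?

#ABAF9F

#4B5A1B is rgb(75, 90, 27).
Per channel, c → c + 0.39(0 − c):
  R: 75 + 0.39×(0−75) = 75 − 29.25 = 45.75 → 46
  G: 90 + 0.39×(0−90) = 90 − 35.1 = 54.9 → 55
  B: 27 − 10.53 = 16.47 → 16
After the shade: rgb(46, 55, 16) = #2E3710.
A 60% tint moves each channel 60% toward 255:
  R: 46 + 0.6×(255−46) = 46 + 125.4 = 171.4 → 171
  G: 55 + 120 = 175 → 175
  B: 16 + 143.4 = 159.4 → 159
rgb(171, 175, 159) = #ABAF9F.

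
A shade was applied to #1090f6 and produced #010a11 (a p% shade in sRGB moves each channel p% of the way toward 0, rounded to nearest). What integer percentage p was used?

#1090f6 is rgb(16, 144, 246); #010a11 is rgb(1, 10, 17).
On the B channel (widest range): 17 ≈ 246 + (p/100)(0 − 246), so p ≈ 100×(17 − 246)/(0 − 246) = -22900/-246 = 93.09.
p = 93 reproduces all three channels after rounding.

93%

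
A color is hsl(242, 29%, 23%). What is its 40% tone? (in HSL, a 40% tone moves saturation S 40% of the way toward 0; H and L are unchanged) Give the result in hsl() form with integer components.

S moves 40% from 29 toward 0: 29 − 11.6 = 17.4 → 17.
H and L are unchanged.

hsl(242, 17%, 23%)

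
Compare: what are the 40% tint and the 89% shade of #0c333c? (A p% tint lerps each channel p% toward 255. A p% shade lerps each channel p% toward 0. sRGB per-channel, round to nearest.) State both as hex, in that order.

#6d858a, #010607

#0c333c is rgb(12, 51, 60).
40% tint:
  R: 12 + 97.2 = 109.2 → 109
  G: 51 + 0.4×(255−51) = 51 + 81.6 = 132.6 → 133
  B: 60 + 78 = 138 → 138
  → #6d858a
89% shade:
  R: 12 − 10.68 = 1.32 → 1
  G: 51 − 45.39 = 5.61 → 6
  B: 60 − 53.4 = 6.6 → 7
  → #010607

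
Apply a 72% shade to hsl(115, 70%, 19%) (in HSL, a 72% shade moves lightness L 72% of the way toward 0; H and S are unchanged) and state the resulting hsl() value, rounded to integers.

hsl(115, 70%, 5%)

L moves 72% from 19 toward 0: 19 − 13.68 = 5.32 → 5.
H and S are unchanged.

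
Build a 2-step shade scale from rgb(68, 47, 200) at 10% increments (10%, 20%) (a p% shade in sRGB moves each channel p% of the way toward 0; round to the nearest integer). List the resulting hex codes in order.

10%: (68 − 6.8 = 61.2→61, 47 − 4.7 = 42.3→42, 200 − 20 = 180→180) → #3D2AB4
20%: (68 − 13.6 = 54.4→54, 47 − 9.4 = 37.6→38, 200 − 40 = 160→160) → #3626A0

#3D2AB4, #3626A0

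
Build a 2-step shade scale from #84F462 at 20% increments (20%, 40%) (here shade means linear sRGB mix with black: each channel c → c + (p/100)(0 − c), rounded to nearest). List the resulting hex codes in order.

#84F462 is rgb(132, 244, 98).
20%: (132 − 26.4 = 105.6→106, 244 − 48.8 = 195.2→195, 98 − 19.6 = 78.4→78) → #6AC34E
40%: (132 − 52.8 = 79.2→79, 244 − 97.6 = 146.4→146, 98 − 39.2 = 58.8→59) → #4F923B

#6AC34E, #4F923B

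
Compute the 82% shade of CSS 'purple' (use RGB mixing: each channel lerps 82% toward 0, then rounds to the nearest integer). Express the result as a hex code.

#170017

CSS purple is rgb(128, 0, 128).
An 82% shade moves each channel 82% toward 0:
  R: 128 + 0.82×(0−128) = 128 − 104.96 = 23.04 → 23
  G: 0 + 0 = 0 → 0
  B: 128 + 0.82×(0−128) = 128 − 104.96 = 23.04 → 23
rgb(23, 0, 23) = #170017.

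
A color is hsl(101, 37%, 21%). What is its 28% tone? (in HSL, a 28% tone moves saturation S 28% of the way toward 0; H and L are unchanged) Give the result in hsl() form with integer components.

hsl(101, 27%, 21%)

S moves 28% from 37 toward 0: 37 − 10.36 = 26.64 → 27.
H and L are unchanged.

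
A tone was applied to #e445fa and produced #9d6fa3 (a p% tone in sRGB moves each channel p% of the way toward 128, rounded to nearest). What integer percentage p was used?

#e445fa is rgb(228, 69, 250); #9d6fa3 is rgb(157, 111, 163).
On the B channel (widest range): 163 ≈ 250 + (p/100)(128 − 250), so p ≈ 100×(163 − 250)/(128 − 250) = -8700/-122 = 71.31.
p = 71 reproduces all three channels after rounding.

71%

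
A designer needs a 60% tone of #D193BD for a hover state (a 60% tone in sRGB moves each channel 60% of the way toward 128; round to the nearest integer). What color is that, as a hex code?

#A08898

#D193BD is rgb(209, 147, 189).
Lerp each channel 60% toward 128:
  R: 209 + 0.6×(128−209) = 209 − 48.6 = 160.4 → 160
  G: 147 − 11.4 = 135.6 → 136
  B: 189 + 0.6×(128−189) = 189 − 36.6 = 152.4 → 152
rgb(160, 136, 152) = #A08898.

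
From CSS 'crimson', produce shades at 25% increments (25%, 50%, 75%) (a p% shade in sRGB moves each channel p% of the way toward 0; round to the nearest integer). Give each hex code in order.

#A50F2D, #6E0A1E, #37050F

CSS crimson is rgb(220, 20, 60).
25%: (220 − 55 = 165→165, 20 − 5 = 15→15, 60 − 15 = 45→45) → #A50F2D
50%: (220 − 110 = 110→110, 20 − 10 = 10→10, 60 − 30 = 30→30) → #6E0A1E
75%: (220 − 165 = 55→55, 20 − 15 = 5→5, 60 − 45 = 15→15) → #37050F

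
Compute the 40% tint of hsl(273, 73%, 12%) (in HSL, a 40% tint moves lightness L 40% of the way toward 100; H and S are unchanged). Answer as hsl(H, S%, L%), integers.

hsl(273, 73%, 47%)

L moves 40% from 12 toward 100: 12 + 35.2 = 47.2 → 47.
H and S are unchanged.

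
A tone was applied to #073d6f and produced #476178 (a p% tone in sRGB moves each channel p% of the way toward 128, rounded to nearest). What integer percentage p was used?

#073d6f is rgb(7, 61, 111); #476178 is rgb(71, 97, 120).
On the R channel (widest range): 71 ≈ 7 + (p/100)(128 − 7), so p ≈ 100×(71 − 7)/(128 − 7) = 6400/121 = 52.89.
p = 53 reproduces all three channels after rounding.

53%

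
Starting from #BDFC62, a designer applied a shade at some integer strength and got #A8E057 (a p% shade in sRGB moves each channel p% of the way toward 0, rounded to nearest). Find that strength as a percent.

#BDFC62 is rgb(189, 252, 98); #A8E057 is rgb(168, 224, 87).
On the G channel (widest range): 224 ≈ 252 + (p/100)(0 − 252), so p ≈ 100×(224 − 252)/(0 − 252) = -2800/-252 = 11.11.
p = 11 reproduces all three channels after rounding.

11%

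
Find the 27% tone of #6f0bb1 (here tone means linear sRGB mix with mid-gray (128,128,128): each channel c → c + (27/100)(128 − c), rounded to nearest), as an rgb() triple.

#6f0bb1 is rgb(111, 11, 177).
Lerp each channel 27% toward 128:
  R: 111 + 4.59 = 115.59 → 116
  G: 11 + 0.27×(128−11) = 11 + 31.59 = 42.59 → 43
  B: 177 − 13.23 = 163.77 → 164

rgb(116, 43, 164)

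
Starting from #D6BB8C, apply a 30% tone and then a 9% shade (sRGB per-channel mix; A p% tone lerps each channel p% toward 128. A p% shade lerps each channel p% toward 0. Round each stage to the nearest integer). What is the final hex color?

#D6BB8C is rgb(214, 187, 140).
Per channel, c → c + 0.3(128 − c):
  R: 214 − 25.8 = 188.2 → 188
  G: 187 − 17.7 = 169.3 → 169
  B: 140 + 0.3×(128−140) = 140 − 3.6 = 136.4 → 136
After the tone: rgb(188, 169, 136) = #BCA988.
Lerp each channel 9% toward 0:
  R: 188 + 0.09×(0−188) = 188 − 16.92 = 171.08 → 171
  G: 169 + 0.09×(0−169) = 169 − 15.21 = 153.79 → 154
  B: 136 − 12.24 = 123.76 → 124
rgb(171, 154, 124) = #AB9A7C.

#AB9A7C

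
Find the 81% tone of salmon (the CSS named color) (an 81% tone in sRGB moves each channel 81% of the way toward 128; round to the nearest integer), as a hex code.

#97807d

CSS salmon is rgb(250, 128, 114).
Per channel, c → c + 0.81(128 − c):
  R: 250 − 98.82 = 151.18 → 151
  G: 128 + 0 = 128 → 128
  B: 114 + 11.34 = 125.34 → 125
rgb(151, 128, 125) = #97807d.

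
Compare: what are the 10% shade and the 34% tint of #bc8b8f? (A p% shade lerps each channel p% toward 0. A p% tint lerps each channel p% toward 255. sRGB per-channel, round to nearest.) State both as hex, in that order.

#a97d81, #d3b2b5

#bc8b8f is rgb(188, 139, 143).
10% shade:
  R: 188 + 0.1×(0−188) = 188 − 18.8 = 169.2 → 169
  G: 139 − 13.9 = 125.1 → 125
  B: 143 + 0.1×(0−143) = 143 − 14.3 = 128.7 → 129
  → #a97d81
34% tint:
  R: 188 + 0.34×(255−188) = 188 + 22.78 = 210.78 → 211
  G: 139 + 0.34×(255−139) = 139 + 39.44 = 178.44 → 178
  B: 143 + 0.34×(255−143) = 143 + 38.08 = 181.08 → 181
  → #d3b2b5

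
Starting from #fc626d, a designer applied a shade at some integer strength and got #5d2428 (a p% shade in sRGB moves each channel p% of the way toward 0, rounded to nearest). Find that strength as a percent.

#fc626d is rgb(252, 98, 109); #5d2428 is rgb(93, 36, 40).
On the R channel (widest range): 93 ≈ 252 + (p/100)(0 − 252), so p ≈ 100×(93 − 252)/(0 − 252) = -15900/-252 = 63.10.
p = 63 reproduces all three channels after rounding.

63%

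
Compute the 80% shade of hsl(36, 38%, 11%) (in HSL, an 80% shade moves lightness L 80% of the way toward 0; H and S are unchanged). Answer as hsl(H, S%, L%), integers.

L moves 80% from 11 toward 0: 11 − 8.8 = 2.2 → 2.
H and S are unchanged.

hsl(36, 38%, 2%)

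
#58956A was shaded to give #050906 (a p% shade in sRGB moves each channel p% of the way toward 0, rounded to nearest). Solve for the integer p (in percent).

#58956A is rgb(88, 149, 106); #050906 is rgb(5, 9, 6).
On the G channel (widest range): 9 ≈ 149 + (p/100)(0 − 149), so p ≈ 100×(9 − 149)/(0 − 149) = -14000/-149 = 93.96.
p = 94 reproduces all three channels after rounding.

94%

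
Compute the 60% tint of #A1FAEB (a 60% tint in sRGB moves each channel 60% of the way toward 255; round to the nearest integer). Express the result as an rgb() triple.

rgb(217, 253, 247)

#A1FAEB is rgb(161, 250, 235).
Lerp each channel 60% toward 255:
  R: 161 + 0.6×(255−161) = 161 + 56.4 = 217.4 → 217
  G: 250 + 3 = 253 → 253
  B: 235 + 0.6×(255−235) = 235 + 12 = 247 → 247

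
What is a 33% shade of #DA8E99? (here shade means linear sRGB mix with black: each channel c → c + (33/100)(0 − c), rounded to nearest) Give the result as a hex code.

#925F67

#DA8E99 is rgb(218, 142, 153).
A 33% shade moves each channel 33% toward 0:
  R: 218 − 71.94 = 146.06 → 146
  G: 142 − 46.86 = 95.14 → 95
  B: 153 − 50.49 = 102.51 → 103
rgb(146, 95, 103) = #925F67.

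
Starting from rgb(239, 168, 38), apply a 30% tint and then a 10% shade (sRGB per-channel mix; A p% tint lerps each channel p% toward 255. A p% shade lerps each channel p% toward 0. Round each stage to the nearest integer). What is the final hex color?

#DCAF5D

Per channel, c → c + 0.3(255 − c):
  R: 239 + 4.8 = 243.8 → 244
  G: 168 + 26.1 = 194.1 → 194
  B: 38 + 0.3×(255−38) = 38 + 65.1 = 103.1 → 103
After the tint: rgb(244, 194, 103) = #F4C267.
Per channel, c → c + 0.1(0 − c):
  R: 244 + 0.1×(0−244) = 244 − 24.4 = 219.6 → 220
  G: 194 − 19.4 = 174.6 → 175
  B: 103 − 10.3 = 92.7 → 93
rgb(220, 175, 93) = #DCAF5D.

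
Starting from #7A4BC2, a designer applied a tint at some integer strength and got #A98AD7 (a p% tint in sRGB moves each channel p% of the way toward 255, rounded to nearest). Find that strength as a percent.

35%

#7A4BC2 is rgb(122, 75, 194); #A98AD7 is rgb(169, 138, 215).
On the G channel (widest range): 138 ≈ 75 + (p/100)(255 − 75), so p ≈ 100×(138 − 75)/(255 − 75) = 6300/180 = 35.00.
p = 35 reproduces all three channels after rounding.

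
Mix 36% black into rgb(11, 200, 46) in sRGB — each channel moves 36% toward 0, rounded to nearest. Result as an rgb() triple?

Per channel, c → c + 0.36(0 − c):
  R: 11 − 3.96 = 7.04 → 7
  G: 200 + 0.36×(0−200) = 200 − 72 = 128 → 128
  B: 46 + 0.36×(0−46) = 46 − 16.56 = 29.44 → 29

rgb(7, 128, 29)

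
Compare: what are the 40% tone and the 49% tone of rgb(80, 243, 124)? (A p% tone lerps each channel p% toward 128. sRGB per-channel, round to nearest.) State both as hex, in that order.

#63c57e, #68bb7e

40% tone:
  R: 80 + 19.2 = 99.2 → 99
  G: 243 + 0.4×(128−243) = 243 − 46 = 197 → 197
  B: 124 + 0.4×(128−124) = 124 + 1.6 = 125.6 → 126
  → #63c57e
49% tone:
  R: 80 + 0.49×(128−80) = 80 + 23.52 = 103.52 → 104
  G: 243 − 56.35 = 186.65 → 187
  B: 124 + 0.49×(128−124) = 124 + 1.96 = 125.96 → 126
  → #68bb7e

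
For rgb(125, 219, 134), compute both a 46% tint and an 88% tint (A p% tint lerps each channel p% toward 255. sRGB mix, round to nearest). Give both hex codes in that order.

#B9ECBE, #EFFBF0

46% tint:
  R: 125 + 59.8 = 184.8 → 185
  G: 219 + 0.46×(255−219) = 219 + 16.56 = 235.56 → 236
  B: 134 + 0.46×(255−134) = 134 + 55.66 = 189.66 → 190
  → #B9ECBE
88% tint:
  R: 125 + 0.88×(255−125) = 125 + 114.4 = 239.4 → 239
  G: 219 + 0.88×(255−219) = 219 + 31.68 = 250.68 → 251
  B: 134 + 106.48 = 240.48 → 240
  → #EFFBF0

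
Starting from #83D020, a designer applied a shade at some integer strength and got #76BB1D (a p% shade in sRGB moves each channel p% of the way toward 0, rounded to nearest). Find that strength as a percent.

#83D020 is rgb(131, 208, 32); #76BB1D is rgb(118, 187, 29).
On the G channel (widest range): 187 ≈ 208 + (p/100)(0 − 208), so p ≈ 100×(187 − 208)/(0 − 208) = -2100/-208 = 10.10.
p = 10 reproduces all three channels after rounding.

10%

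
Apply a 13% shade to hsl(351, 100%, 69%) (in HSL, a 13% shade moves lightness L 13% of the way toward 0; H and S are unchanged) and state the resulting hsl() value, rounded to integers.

hsl(351, 100%, 60%)

L moves 13% from 69 toward 0: 69 − 8.97 = 60.03 → 60.
H and S are unchanged.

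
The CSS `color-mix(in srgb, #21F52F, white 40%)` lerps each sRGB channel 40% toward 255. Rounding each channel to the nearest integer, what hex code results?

#7AF982

#21F52F is rgb(33, 245, 47).
A 40% tint moves each channel 40% toward 255:
  R: 33 + 0.4×(255−33) = 33 + 88.8 = 121.8 → 122
  G: 245 + 4 = 249 → 249
  B: 47 + 0.4×(255−47) = 47 + 83.2 = 130.2 → 130
rgb(122, 249, 130) = #7AF982.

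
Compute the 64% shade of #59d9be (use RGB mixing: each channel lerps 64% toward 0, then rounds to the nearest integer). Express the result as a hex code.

#59d9be is rgb(89, 217, 190).
Lerp each channel 64% toward 0:
  R: 89 − 56.96 = 32.04 → 32
  G: 217 + 0.64×(0−217) = 217 − 138.88 = 78.12 → 78
  B: 190 − 121.6 = 68.4 → 68
rgb(32, 78, 68) = #204e44.

#204e44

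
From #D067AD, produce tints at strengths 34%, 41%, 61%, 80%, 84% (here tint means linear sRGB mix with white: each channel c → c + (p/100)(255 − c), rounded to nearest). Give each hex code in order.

#D067AD is rgb(208, 103, 173).
34%: (208 + 15.98 = 223.98→224, 103 + 51.68 = 154.68→155, 173 + 27.88 = 200.88→201) → #E09BC9
41%: (208 + 19.27 = 227.27→227, 103 + 62.32 = 165.32→165, 173 + 33.62 = 206.62→207) → #E3A5CF
61%: (208 + 28.67 = 236.67→237, 103 + 92.72 = 195.72→196, 173 + 50.02 = 223.02→223) → #EDC4DF
80%: (208 + 37.6 = 245.6→246, 103 + 121.6 = 224.6→225, 173 + 65.6 = 238.6→239) → #F6E1EF
84%: (208 + 39.48 = 247.48→247, 103 + 127.68 = 230.68→231, 173 + 68.88 = 241.88→242) → #F7E7F2

#E09BC9, #E3A5CF, #EDC4DF, #F6E1EF, #F7E7F2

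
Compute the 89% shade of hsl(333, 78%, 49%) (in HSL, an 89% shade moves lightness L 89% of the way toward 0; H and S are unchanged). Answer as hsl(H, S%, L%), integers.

L moves 89% from 49 toward 0: 49 − 43.61 = 5.39 → 5.
H and S are unchanged.

hsl(333, 78%, 5%)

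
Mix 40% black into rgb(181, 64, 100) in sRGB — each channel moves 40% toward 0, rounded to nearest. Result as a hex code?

#6d263c

Per channel, c → c + 0.4(0 − c):
  R: 181 + 0.4×(0−181) = 181 − 72.4 = 108.6 → 109
  G: 64 + 0.4×(0−64) = 64 − 25.6 = 38.4 → 38
  B: 100 − 40 = 60 → 60
rgb(109, 38, 60) = #6d263c.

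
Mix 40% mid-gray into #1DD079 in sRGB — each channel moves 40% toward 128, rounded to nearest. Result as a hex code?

#45B07C

#1DD079 is rgb(29, 208, 121).
A 40% tone moves each channel 40% toward 128:
  R: 29 + 0.4×(128−29) = 29 + 39.6 = 68.6 → 69
  G: 208 + 0.4×(128−208) = 208 − 32 = 176 → 176
  B: 121 + 0.4×(128−121) = 121 + 2.8 = 123.8 → 124
rgb(69, 176, 124) = #45B07C.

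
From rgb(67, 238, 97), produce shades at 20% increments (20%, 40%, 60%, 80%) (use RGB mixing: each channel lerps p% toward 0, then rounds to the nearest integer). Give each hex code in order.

#36be4e, #288f3a, #1b5f27, #0d3013

20%: (67 − 13.4 = 53.6→54, 238 − 47.6 = 190.4→190, 97 − 19.4 = 77.6→78) → #36be4e
40%: (67 − 26.8 = 40.2→40, 238 − 95.2 = 142.8→143, 97 − 38.8 = 58.2→58) → #288f3a
60%: (67 − 40.2 = 26.8→27, 238 − 142.8 = 95.2→95, 97 − 58.2 = 38.8→39) → #1b5f27
80%: (67 − 53.6 = 13.4→13, 238 − 190.4 = 47.6→48, 97 − 77.6 = 19.4→19) → #0d3013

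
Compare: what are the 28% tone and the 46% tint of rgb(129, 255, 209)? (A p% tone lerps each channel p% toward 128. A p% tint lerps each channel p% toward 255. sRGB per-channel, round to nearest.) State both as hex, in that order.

28% tone:
  R: 129 + 0.28×(128−129) = 129 − 0.28 = 128.72 → 129
  G: 255 − 35.56 = 219.44 → 219
  B: 209 + 0.28×(128−209) = 209 − 22.68 = 186.32 → 186
  → #81dbba
46% tint:
  R: 129 + 57.96 = 186.96 → 187
  G: 255 + 0.46×(255−255) = 255 + 0 = 255 → 255
  B: 209 + 21.16 = 230.16 → 230
  → #bbffe6

#81dbba, #bbffe6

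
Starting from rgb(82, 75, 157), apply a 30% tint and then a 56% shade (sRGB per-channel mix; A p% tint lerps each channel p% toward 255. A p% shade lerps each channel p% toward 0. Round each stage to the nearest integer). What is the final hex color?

#3B3952

Per channel, c → c + 0.3(255 − c):
  R: 82 + 0.3×(255−82) = 82 + 51.9 = 133.9 → 134
  G: 75 + 0.3×(255−75) = 75 + 54 = 129 → 129
  B: 157 + 0.3×(255−157) = 157 + 29.4 = 186.4 → 186
After the tint: rgb(134, 129, 186) = #8681BA.
Lerp each channel 56% toward 0:
  R: 134 + 0.56×(0−134) = 134 − 75.04 = 58.96 → 59
  G: 129 − 72.24 = 56.76 → 57
  B: 186 + 0.56×(0−186) = 186 − 104.16 = 81.84 → 82
rgb(59, 57, 82) = #3B3952.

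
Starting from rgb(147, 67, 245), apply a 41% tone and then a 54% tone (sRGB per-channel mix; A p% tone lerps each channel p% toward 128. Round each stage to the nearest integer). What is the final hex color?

#856FA0

A 41% tone moves each channel 41% toward 128:
  R: 147 − 7.79 = 139.21 → 139
  G: 67 + 0.41×(128−67) = 67 + 25.01 = 92.01 → 92
  B: 245 + 0.41×(128−245) = 245 − 47.97 = 197.03 → 197
After the tone: rgb(139, 92, 197) = #8B5CC5.
Per channel, c → c + 0.54(128 − c):
  R: 139 + 0.54×(128−139) = 139 − 5.94 = 133.06 → 133
  G: 92 + 19.44 = 111.44 → 111
  B: 197 − 37.26 = 159.74 → 160
rgb(133, 111, 160) = #856FA0.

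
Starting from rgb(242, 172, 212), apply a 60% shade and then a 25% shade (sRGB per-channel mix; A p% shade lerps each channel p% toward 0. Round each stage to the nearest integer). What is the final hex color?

Lerp each channel 60% toward 0:
  R: 242 + 0.6×(0−242) = 242 − 145.2 = 96.8 → 97
  G: 172 − 103.2 = 68.8 → 69
  B: 212 + 0.6×(0−212) = 212 − 127.2 = 84.8 → 85
After the shade: rgb(97, 69, 85) = #614555.
Per channel, c → c + 0.25(0 − c):
  R: 97 + 0.25×(0−97) = 97 − 24.25 = 72.75 → 73
  G: 69 − 17.25 = 51.75 → 52
  B: 85 + 0.25×(0−85) = 85 − 21.25 = 63.75 → 64
rgb(73, 52, 64) = #493440.

#493440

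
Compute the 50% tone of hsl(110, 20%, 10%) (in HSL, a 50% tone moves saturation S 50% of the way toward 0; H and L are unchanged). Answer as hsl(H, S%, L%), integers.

S moves 50% from 20 toward 0: 20 − 10 = 10 → 10.
H and L are unchanged.

hsl(110, 10%, 10%)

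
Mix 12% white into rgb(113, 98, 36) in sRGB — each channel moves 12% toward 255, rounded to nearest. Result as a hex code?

#82753e

Lerp each channel 12% toward 255:
  R: 113 + 0.12×(255−113) = 113 + 17.04 = 130.04 → 130
  G: 98 + 0.12×(255−98) = 98 + 18.84 = 116.84 → 117
  B: 36 + 26.28 = 62.28 → 62
rgb(130, 117, 62) = #82753e.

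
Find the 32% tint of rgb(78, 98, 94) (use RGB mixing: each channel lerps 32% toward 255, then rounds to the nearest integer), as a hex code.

#879492

Lerp each channel 32% toward 255:
  R: 78 + 0.32×(255−78) = 78 + 56.64 = 134.64 → 135
  G: 98 + 0.32×(255−98) = 98 + 50.24 = 148.24 → 148
  B: 94 + 0.32×(255−94) = 94 + 51.52 = 145.52 → 146
rgb(135, 148, 146) = #879492.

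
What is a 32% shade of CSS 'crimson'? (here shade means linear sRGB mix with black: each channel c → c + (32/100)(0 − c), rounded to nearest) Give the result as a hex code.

#960e29

CSS crimson is rgb(220, 20, 60).
A 32% shade moves each channel 32% toward 0:
  R: 220 + 0.32×(0−220) = 220 − 70.4 = 149.6 → 150
  G: 20 + 0.32×(0−20) = 20 − 6.4 = 13.6 → 14
  B: 60 − 19.2 = 40.8 → 41
rgb(150, 14, 41) = #960e29.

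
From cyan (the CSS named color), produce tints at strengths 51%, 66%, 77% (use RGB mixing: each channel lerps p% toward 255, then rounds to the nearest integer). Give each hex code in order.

CSS cyan is rgb(0, 255, 255).
51%: (0 + 130.05 = 130.05→130, 255→255, 255→255) → #82FFFF
66%: (0 + 168.3 = 168.3→168, 255→255, 255→255) → #A8FFFF
77%: (0 + 196.35 = 196.35→196, 255→255, 255→255) → #C4FFFF

#82FFFF, #A8FFFF, #C4FFFF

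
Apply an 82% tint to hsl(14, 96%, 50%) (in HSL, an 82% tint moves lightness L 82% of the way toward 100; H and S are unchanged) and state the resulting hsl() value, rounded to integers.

L moves 82% from 50 toward 100: 50 + 41 = 91 → 91.
H and S are unchanged.

hsl(14, 96%, 91%)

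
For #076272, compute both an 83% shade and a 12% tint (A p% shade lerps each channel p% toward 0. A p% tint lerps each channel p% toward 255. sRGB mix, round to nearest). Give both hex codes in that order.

#011113, #257583

#076272 is rgb(7, 98, 114).
83% shade:
  R: 7 + 0.83×(0−7) = 7 − 5.81 = 1.19 → 1
  G: 98 + 0.83×(0−98) = 98 − 81.34 = 16.66 → 17
  B: 114 + 0.83×(0−114) = 114 − 94.62 = 19.38 → 19
  → #011113
12% tint:
  R: 7 + 29.76 = 36.76 → 37
  G: 98 + 0.12×(255−98) = 98 + 18.84 = 116.84 → 117
  B: 114 + 0.12×(255−114) = 114 + 16.92 = 130.92 → 131
  → #257583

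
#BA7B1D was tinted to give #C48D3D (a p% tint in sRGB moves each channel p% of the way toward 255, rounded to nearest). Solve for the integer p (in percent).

#BA7B1D is rgb(186, 123, 29); #C48D3D is rgb(196, 141, 61).
On the B channel (widest range): 61 ≈ 29 + (p/100)(255 − 29), so p ≈ 100×(61 − 29)/(255 − 29) = 3200/226 = 14.16.
p = 14 reproduces all three channels after rounding.

14%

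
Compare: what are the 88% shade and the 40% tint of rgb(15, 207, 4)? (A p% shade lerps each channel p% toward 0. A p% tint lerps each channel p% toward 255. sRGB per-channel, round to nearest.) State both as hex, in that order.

88% shade:
  R: 15 − 13.2 = 1.8 → 2
  G: 207 + 0.88×(0−207) = 207 − 182.16 = 24.84 → 25
  B: 4 + 0.88×(0−4) = 4 − 3.52 = 0.48 → 0
  → #021900
40% tint:
  R: 15 + 96 = 111 → 111
  G: 207 + 0.4×(255−207) = 207 + 19.2 = 226.2 → 226
  B: 4 + 0.4×(255−4) = 4 + 100.4 = 104.4 → 104
  → #6FE268

#021900, #6FE268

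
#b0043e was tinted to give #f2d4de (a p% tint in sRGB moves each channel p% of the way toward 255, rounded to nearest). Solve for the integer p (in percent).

83%

#b0043e is rgb(176, 4, 62); #f2d4de is rgb(242, 212, 222).
On the G channel (widest range): 212 ≈ 4 + (p/100)(255 − 4), so p ≈ 100×(212 − 4)/(255 − 4) = 20800/251 = 82.87.
p = 83 reproduces all three channels after rounding.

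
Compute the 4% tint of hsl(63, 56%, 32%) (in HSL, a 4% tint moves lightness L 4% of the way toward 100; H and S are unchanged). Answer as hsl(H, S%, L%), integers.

L moves 4% from 32 toward 100: 32 + 2.72 = 34.72 → 35.
H and S are unchanged.

hsl(63, 56%, 35%)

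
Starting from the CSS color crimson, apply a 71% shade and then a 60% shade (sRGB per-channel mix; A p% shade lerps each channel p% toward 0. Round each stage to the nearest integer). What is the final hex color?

#1A0207

CSS crimson is rgb(220, 20, 60).
Lerp each channel 71% toward 0:
  R: 220 − 156.2 = 63.8 → 64
  G: 20 − 14.2 = 5.8 → 6
  B: 60 + 0.71×(0−60) = 60 − 42.6 = 17.4 → 17
After the shade: rgb(64, 6, 17) = #400611.
Per channel, c → c + 0.6(0 − c):
  R: 64 + 0.6×(0−64) = 64 − 38.4 = 25.6 → 26
  G: 6 + 0.6×(0−6) = 6 − 3.6 = 2.4 → 2
  B: 17 + 0.6×(0−17) = 17 − 10.2 = 6.8 → 7
rgb(26, 2, 7) = #1A0207.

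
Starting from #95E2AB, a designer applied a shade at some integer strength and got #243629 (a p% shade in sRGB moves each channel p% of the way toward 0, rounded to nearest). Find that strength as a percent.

76%

#95E2AB is rgb(149, 226, 171); #243629 is rgb(36, 54, 41).
On the G channel (widest range): 54 ≈ 226 + (p/100)(0 − 226), so p ≈ 100×(54 − 226)/(0 − 226) = -17200/-226 = 76.11.
p = 76 reproduces all three channels after rounding.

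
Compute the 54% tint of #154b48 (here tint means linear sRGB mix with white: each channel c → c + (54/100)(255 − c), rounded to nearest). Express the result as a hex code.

#93acab

#154b48 is rgb(21, 75, 72).
Lerp each channel 54% toward 255:
  R: 21 + 126.36 = 147.36 → 147
  G: 75 + 97.2 = 172.2 → 172
  B: 72 + 98.82 = 170.82 → 171
rgb(147, 172, 171) = #93acab.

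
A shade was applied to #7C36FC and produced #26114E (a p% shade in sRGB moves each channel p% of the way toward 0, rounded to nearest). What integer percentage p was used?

69%

#7C36FC is rgb(124, 54, 252); #26114E is rgb(38, 17, 78).
On the B channel (widest range): 78 ≈ 252 + (p/100)(0 − 252), so p ≈ 100×(78 − 252)/(0 − 252) = -17400/-252 = 69.05.
p = 69 reproduces all three channels after rounding.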